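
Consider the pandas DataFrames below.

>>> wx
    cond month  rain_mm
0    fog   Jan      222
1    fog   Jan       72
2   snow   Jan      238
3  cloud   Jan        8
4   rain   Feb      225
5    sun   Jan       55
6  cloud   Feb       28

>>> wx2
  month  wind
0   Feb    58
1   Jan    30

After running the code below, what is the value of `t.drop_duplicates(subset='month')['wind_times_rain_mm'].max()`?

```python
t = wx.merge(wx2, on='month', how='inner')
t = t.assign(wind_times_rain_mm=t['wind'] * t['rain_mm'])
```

13050

merge on 'month' (how='inner') → 7 rows:
    cond month  rain_mm  wind
0    fog   Jan      222    30
1    fog   Jan       72    30
2   snow   Jan      238    30
3  cloud   Jan        8    30
4   rain   Feb      225    58
5    sun   Jan       55    30
6  cloud   Feb       28    58
add column wind_times_rain_mm = t['wind'] * t['rain_mm']:
    cond month  rain_mm  wind  wind_times_rain_mm
0    fog   Jan      222    30                6660
1    fog   Jan       72    30                2160
2   snow   Jan      238    30                7140
3  cloud   Jan        8    30                 240
4   rain   Feb      225    58               13050
5    sun   Jan       55    30                1650
6  cloud   Feb       28    58                1624
drop duplicate month (keep=first):
   cond month  rain_mm  wind  wind_times_rain_mm
0   fog   Jan      222    30                6660
4  rain   Feb      225    58               13050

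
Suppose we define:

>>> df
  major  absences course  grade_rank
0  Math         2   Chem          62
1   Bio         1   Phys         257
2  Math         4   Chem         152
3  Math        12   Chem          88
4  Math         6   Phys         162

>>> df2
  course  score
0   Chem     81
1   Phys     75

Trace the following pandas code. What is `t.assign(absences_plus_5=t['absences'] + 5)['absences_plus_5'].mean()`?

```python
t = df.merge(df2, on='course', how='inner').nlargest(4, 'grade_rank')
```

10.75

merge on 'course' (how='inner') → 5 rows:
  major  absences course  grade_rank  score
0  Math         2   Chem          62     81
1   Bio         1   Phys         257     75
2  Math         4   Chem         152     81
3  Math        12   Chem          88     81
4  Math         6   Phys         162     75
take 4 rows with largest grade_rank:
  major  absences course  grade_rank  score
1   Bio         1   Phys         257     75
4  Math         6   Phys         162     75
2  Math         4   Chem         152     81
3  Math        12   Chem          88     81
add column absences_plus_5 = t['absences'] + 5:
  major  absences course  grade_rank  score  absences_plus_5
1   Bio         1   Phys         257     75                6
4  Math         6   Phys         162     75               11
2  Math         4   Chem         152     81                9
3  Math        12   Chem          88     81               17
Finally, mean of column 'absences_plus_5' = 10.75.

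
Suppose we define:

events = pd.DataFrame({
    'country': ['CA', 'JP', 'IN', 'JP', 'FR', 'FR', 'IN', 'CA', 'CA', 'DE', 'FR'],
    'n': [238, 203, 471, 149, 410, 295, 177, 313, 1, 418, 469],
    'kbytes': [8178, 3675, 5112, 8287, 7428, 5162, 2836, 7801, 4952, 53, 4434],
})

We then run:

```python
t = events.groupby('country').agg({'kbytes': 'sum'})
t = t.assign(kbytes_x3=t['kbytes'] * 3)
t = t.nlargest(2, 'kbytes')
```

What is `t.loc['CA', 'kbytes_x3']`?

62793

group by country, sum of kbytes:
         kbytes
country        
CA        20931
DE           53
FR        17024
IN         7948
JP        11962
add column kbytes_x3 = t['kbytes'] * 3:
         kbytes  kbytes_x3
country                   
CA        20931      62793
DE           53        159
FR        17024      51072
IN         7948      23844
JP        11962      35886
take 2 rows with largest kbytes:
         kbytes  kbytes_x3
country                   
CA        20931      62793
FR        17024      51072
So loc['CA', 'kbytes_x3'] = 62793.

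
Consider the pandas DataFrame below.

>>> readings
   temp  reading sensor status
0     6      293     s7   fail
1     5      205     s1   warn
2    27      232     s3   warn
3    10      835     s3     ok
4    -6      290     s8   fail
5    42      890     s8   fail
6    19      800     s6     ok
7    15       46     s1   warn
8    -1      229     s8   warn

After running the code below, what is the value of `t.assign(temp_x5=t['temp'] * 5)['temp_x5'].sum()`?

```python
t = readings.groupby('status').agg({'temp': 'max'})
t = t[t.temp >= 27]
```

group by status, max of temp:
        temp
status      
fail      42
ok        19
warn      27
filter rows where temp >= 27:
        temp
status      
fail      42
warn      27
add column temp_x5 = t['temp'] * 5:
        temp  temp_x5
status               
fail      42      210
warn      27      135
Finally, sum of column 'temp_x5' = 345.

345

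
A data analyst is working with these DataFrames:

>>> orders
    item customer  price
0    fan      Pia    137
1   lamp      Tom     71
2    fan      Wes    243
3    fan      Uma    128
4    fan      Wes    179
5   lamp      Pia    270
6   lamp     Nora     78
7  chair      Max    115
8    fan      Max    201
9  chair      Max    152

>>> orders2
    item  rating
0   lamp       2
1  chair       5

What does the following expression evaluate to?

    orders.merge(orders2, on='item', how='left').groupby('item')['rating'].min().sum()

merge on 'item' (how='left') → 10 rows:
    item customer  price  rating
0    fan      Pia    137     NaN
1   lamp      Tom     71     2.0
2    fan      Wes    243     NaN
3    fan      Uma    128     NaN
4    fan      Wes    179     NaN
5   lamp      Pia    270     2.0
6   lamp     Nora     78     2.0
7  chair      Max    115     5.0
8    fan      Max    201     NaN
9  chair      Max    152     5.0
group by item, min of rating:
item
chair    5.0
fan      NaN
lamp     2.0
Name: rating, dtype: float64
sum of the resulting series → 7.0

7.0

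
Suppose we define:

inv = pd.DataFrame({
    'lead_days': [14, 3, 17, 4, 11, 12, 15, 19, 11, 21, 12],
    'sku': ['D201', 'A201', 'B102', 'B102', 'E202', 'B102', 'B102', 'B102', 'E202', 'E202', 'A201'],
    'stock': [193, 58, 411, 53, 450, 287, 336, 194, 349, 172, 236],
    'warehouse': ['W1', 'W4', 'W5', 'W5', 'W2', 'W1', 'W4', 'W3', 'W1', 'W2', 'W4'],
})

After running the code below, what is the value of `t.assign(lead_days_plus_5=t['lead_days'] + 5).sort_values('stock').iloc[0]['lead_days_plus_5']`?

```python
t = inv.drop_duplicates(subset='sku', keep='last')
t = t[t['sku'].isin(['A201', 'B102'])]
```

24

drop duplicate sku (keep=last):
    lead_days   sku  stock warehouse
0          14  D201    193        W1
7          19  B102    194        W3
9          21  E202    172        W2
10         12  A201    236        W4
filter rows where sku in ['A201', 'B102']:
    lead_days   sku  stock warehouse
7          19  B102    194        W3
10         12  A201    236        W4
add column lead_days_plus_5 = t['lead_days'] + 5:
    lead_days   sku  stock warehouse  lead_days_plus_5
7          19  B102    194        W3                24
10         12  A201    236        W4                17
sort by stock:
    lead_days   sku  stock warehouse  lead_days_plus_5
7          19  B102    194        W3                24
10         12  A201    236        W4                17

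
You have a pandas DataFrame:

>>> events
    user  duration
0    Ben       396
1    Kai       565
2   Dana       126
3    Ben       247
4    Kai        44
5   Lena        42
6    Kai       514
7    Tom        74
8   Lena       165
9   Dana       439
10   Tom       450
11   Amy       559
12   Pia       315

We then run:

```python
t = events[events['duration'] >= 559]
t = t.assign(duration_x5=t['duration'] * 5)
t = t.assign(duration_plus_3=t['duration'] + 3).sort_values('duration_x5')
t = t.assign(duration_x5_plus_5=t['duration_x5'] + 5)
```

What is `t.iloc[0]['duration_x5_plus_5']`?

2800

filter rows where duration >= 559:
   user  duration
1   Kai       565
11  Amy       559
add column duration_x5 = t['duration'] * 5:
   user  duration  duration_x5
1   Kai       565         2825
11  Amy       559         2795
add column duration_plus_3 = t['duration'] + 3:
   user  duration  duration_x5  duration_plus_3
1   Kai       565         2825              568
11  Amy       559         2795              562
sort by duration_x5:
   user  duration  duration_x5  duration_plus_3
11  Amy       559         2795              562
1   Kai       565         2825              568
add column duration_x5_plus_5 = t['duration_x5'] + 5:
   user  duration  duration_x5  duration_plus_3  duration_x5_plus_5
11  Amy       559         2795              562                2800
1   Kai       565         2825              568                2830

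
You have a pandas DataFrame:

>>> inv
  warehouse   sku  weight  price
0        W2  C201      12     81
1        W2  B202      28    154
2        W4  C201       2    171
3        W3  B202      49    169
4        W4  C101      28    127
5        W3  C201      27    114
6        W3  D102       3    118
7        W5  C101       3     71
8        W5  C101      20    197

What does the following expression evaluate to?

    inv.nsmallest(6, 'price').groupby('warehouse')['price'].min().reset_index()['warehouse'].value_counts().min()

1

take 6 rows with smallest price:
  warehouse   sku  weight  price
7        W5  C101       3     71
0        W2  C201      12     81
5        W3  C201      27    114
6        W3  D102       3    118
4        W4  C101      28    127
1        W2  B202      28    154
group by warehouse, min of price:
warehouse
W2     81
W3    114
W4    127
W5     71
Name: price, dtype: int64
reset_index():
  warehouse  price
0        W2     81
1        W3    114
2        W4    127
3        W5     71
value_counts of warehouse:
warehouse
W2    1
W3    1
W4    1
W5    1
Name: count, dtype: int64
So min() = 1.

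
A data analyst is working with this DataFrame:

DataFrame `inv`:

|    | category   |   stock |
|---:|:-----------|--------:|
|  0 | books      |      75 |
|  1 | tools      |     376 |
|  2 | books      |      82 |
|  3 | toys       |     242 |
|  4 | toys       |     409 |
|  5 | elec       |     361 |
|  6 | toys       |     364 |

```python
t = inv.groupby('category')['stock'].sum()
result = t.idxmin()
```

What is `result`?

books

group by category, sum of stock:
category
books     157
elec      361
tools     376
toys     1015
Name: stock, dtype: int64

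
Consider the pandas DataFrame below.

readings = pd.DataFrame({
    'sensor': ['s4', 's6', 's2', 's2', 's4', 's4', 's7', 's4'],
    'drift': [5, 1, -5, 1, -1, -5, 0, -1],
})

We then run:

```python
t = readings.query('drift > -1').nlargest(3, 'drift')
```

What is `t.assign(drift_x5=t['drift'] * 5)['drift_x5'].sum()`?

35

filter rows where drift > -1:
  sensor  drift
0     s4      5
1     s6      1
3     s2      1
6     s7      0
take 3 rows with largest drift:
  sensor  drift
0     s4      5
1     s6      1
3     s2      1
add column drift_x5 = t['drift'] * 5:
  sensor  drift  drift_x5
0     s4      5        25
1     s6      1         5
3     s2      1         5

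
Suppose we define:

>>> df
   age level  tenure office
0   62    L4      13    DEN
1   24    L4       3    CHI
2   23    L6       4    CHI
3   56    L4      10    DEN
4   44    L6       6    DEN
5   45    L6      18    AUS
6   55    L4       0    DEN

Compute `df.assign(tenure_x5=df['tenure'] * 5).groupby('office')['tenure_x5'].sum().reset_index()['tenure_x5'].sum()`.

add column tenure_x5 = df['tenure'] * 5:
   age level  tenure office  tenure_x5
0   62    L4      13    DEN         65
1   24    L4       3    CHI         15
2   23    L6       4    CHI         20
3   56    L4      10    DEN         50
4   44    L6       6    DEN         30
5   45    L6      18    AUS         90
6   55    L4       0    DEN          0
group by office, sum of tenure_x5:
office
AUS     90
CHI     35
DEN    145
Name: tenure_x5, dtype: int64
reset_index():
  office  tenure_x5
0    AUS         90
1    CHI         35
2    DEN        145
Taking the sum of column 'tenure_x5' gives 270.

270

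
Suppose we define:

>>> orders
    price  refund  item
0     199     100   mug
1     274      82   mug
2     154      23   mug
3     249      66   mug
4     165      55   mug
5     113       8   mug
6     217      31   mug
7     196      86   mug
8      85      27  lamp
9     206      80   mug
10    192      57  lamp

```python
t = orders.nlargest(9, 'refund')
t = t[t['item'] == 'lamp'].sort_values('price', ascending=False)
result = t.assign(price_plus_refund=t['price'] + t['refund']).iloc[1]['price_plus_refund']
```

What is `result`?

take 9 rows with largest refund:
    price  refund  item
0     199     100   mug
7     196      86   mug
1     274      82   mug
9     206      80   mug
3     249      66   mug
10    192      57  lamp
4     165      55   mug
6     217      31   mug
8      85      27  lamp
filter rows where item == 'lamp':
    price  refund  item
10    192      57  lamp
8      85      27  lamp
sort by price descending:
    price  refund  item
10    192      57  lamp
8      85      27  lamp
add column price_plus_refund = t['price'] + t['refund']:
    price  refund  item  price_plus_refund
10    192      57  lamp                249
8      85      27  lamp                112

112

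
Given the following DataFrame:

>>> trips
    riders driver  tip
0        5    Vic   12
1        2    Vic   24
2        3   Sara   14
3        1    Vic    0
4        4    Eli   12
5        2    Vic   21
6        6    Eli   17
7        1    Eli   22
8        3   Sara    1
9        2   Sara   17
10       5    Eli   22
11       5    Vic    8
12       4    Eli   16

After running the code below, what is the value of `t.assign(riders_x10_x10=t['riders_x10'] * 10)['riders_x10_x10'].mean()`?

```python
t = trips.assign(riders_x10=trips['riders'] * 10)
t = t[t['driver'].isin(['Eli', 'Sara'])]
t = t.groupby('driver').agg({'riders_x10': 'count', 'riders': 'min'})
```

40.0

add column riders_x10 = trips['riders'] * 10:
    riders driver  tip  riders_x10
0        5    Vic   12          50
1        2    Vic   24          20
2        3   Sara   14          30
3        1    Vic    0          10
4        4    Eli   12          40
5        2    Vic   21          20
6        6    Eli   17          60
7        1    Eli   22          10
8        3   Sara    1          30
9        2   Sara   17          20
10       5    Eli   22          50
11       5    Vic    8          50
12       4    Eli   16          40
filter rows where driver in ['Eli', 'Sara']:
    riders driver  tip  riders_x10
2        3   Sara   14          30
4        4    Eli   12          40
6        6    Eli   17          60
7        1    Eli   22          10
8        3   Sara    1          30
9        2   Sara   17          20
10       5    Eli   22          50
12       4    Eli   16          40
group by driver: count(riders_x10), min(riders):
        riders_x10  riders
driver                    
Eli              5       1
Sara             3       2
add column riders_x10_x10 = t['riders_x10'] * 10:
        riders_x10  riders  riders_x10_x10
driver                                    
Eli              5       1              50
Sara             3       2              30
Then the mean of column 'riders_x10_x10': 40.0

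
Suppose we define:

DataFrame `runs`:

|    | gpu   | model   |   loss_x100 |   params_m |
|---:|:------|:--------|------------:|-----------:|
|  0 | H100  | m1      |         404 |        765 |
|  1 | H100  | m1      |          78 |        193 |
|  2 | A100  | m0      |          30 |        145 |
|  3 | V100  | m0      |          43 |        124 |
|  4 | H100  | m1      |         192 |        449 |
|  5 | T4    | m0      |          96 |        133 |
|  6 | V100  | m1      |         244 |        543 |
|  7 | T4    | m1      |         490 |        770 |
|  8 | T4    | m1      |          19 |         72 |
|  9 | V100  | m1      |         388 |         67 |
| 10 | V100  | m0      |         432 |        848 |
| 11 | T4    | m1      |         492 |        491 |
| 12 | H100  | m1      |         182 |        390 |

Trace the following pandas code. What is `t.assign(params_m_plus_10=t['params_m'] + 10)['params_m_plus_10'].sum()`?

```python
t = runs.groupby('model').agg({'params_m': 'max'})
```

1638

group by model, max of params_m:
       params_m
model          
m0          848
m1          770
add column params_m_plus_10 = t['params_m'] + 10:
       params_m  params_m_plus_10
model                            
m0          848               858
m1          770               780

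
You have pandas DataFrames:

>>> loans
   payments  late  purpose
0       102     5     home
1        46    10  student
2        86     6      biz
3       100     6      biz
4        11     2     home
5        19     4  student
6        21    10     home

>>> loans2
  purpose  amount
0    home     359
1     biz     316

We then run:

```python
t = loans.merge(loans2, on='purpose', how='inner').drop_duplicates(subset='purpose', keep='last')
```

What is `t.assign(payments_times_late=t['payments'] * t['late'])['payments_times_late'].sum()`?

merge on 'purpose' (how='inner') → 5 rows:
   payments  late purpose  amount
0       102     5    home     359
1        86     6     biz     316
2       100     6     biz     316
3        11     2    home     359
4        21    10    home     359
drop duplicate purpose (keep=last):
   payments  late purpose  amount
2       100     6     biz     316
4        21    10    home     359
add column payments_times_late = t['payments'] * t['late']:
   payments  late purpose  amount  payments_times_late
2       100     6     biz     316                  600
4        21    10    home     359                  210
So sum() = 810.

810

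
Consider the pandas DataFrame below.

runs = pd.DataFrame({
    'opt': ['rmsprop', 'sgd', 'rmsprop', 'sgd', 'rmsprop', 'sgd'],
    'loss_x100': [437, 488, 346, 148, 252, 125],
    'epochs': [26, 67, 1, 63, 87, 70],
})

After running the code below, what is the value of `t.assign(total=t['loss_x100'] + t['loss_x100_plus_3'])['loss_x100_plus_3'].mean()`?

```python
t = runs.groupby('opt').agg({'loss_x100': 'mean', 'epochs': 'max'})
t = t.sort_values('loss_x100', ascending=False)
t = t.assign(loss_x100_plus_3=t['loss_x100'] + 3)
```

302.333333333

group by opt: mean(loss_x100), max(epochs):
          loss_x100  epochs
opt                        
rmsprop  345.000000      87
sgd      253.666667      70
sort by loss_x100 descending:
          loss_x100  epochs
opt                        
rmsprop  345.000000      87
sgd      253.666667      70
add column loss_x100_plus_3 = t['loss_x100'] + 3:
          loss_x100  epochs  loss_x100_plus_3
opt                                          
rmsprop  345.000000      87        348.000000
sgd      253.666667      70        256.666667
add column total = t['loss_x100'] + t['loss_x100_plus_3']:
          loss_x100  epochs  loss_x100_plus_3       total
opt                                                      
rmsprop  345.000000      87        348.000000  693.000000
sgd      253.666667      70        256.666667  510.333333
Then the mean of column 'loss_x100_plus_3': 302.333333333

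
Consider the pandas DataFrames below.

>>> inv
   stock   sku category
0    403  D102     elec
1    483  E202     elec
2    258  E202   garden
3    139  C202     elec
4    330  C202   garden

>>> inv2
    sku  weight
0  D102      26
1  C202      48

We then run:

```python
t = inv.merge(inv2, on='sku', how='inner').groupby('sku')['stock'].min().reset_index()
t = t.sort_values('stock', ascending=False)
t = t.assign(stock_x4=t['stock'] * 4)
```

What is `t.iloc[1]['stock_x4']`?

556

merge on 'sku' (how='inner') → 3 rows:
   stock   sku category  weight
0    403  D102     elec      26
1    139  C202     elec      48
2    330  C202   garden      48
group by sku, min of stock:
sku
C202    139
D102    403
Name: stock, dtype: int64
reset_index():
    sku  stock
0  C202    139
1  D102    403
sort by stock descending:
    sku  stock
1  D102    403
0  C202    139
add column stock_x4 = t['stock'] * 4:
    sku  stock  stock_x4
1  D102    403      1612
0  C202    139       556
Reading off the value at position 1, column 'stock_x4', we get 556.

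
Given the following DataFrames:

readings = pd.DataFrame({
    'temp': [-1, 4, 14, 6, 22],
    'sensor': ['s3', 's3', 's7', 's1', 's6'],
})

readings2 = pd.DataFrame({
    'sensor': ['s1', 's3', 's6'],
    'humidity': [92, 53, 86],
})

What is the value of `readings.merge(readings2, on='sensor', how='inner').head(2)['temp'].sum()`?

3

merge on 'sensor' (how='inner') → 4 rows:
   temp sensor  humidity
0    -1     s3        53
1     4     s3        53
2     6     s1        92
3    22     s6        86
take first 2 rows:
   temp sensor  humidity
0    -1     s3        53
1     4     s3        53
So sum() = 3.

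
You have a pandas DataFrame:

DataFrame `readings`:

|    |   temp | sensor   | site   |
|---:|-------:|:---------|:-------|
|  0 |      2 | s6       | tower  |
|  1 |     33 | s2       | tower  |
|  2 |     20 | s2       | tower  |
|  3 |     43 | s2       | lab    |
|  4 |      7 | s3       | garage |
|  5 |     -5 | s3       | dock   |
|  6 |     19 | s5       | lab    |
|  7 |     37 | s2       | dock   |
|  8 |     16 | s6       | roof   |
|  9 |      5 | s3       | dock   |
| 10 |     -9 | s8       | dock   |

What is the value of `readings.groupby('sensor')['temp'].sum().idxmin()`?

s8

group by sensor, sum of temp:
sensor
s2    133
s3      7
s5     19
s6     18
s8     -9
Name: temp, dtype: int64
So idxmin() = s8.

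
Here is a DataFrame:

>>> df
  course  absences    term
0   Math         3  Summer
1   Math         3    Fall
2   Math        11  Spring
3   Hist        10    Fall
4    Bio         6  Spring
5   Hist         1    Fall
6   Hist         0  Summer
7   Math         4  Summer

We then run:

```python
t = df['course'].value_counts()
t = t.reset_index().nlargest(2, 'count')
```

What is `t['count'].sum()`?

value_counts of course:
course
Math    4
Hist    3
Bio     1
Name: count, dtype: int64
reset_index():
  course  count
0   Math      4
1   Hist      3
2    Bio      1
take 2 rows with largest count:
  course  count
0   Math      4
1   Hist      3

7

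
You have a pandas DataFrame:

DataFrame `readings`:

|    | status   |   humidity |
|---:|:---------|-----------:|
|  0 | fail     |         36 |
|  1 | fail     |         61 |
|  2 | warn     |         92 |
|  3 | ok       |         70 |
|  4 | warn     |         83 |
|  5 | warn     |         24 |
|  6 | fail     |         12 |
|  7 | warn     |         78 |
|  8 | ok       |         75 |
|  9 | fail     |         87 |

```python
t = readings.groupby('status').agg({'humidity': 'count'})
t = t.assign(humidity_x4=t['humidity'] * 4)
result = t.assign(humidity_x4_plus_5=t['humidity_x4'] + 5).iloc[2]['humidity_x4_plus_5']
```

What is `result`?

group by status, count of humidity:
        humidity
status          
fail           4
ok             2
warn           4
add column humidity_x4 = t['humidity'] * 4:
        humidity  humidity_x4
status                       
fail           4           16
ok             2            8
warn           4           16
add column humidity_x4_plus_5 = t['humidity_x4'] + 5:
        humidity  humidity_x4  humidity_x4_plus_5
status                                           
fail           4           16                  21
ok             2            8                  13
warn           4           16                  21
So iloc[2]['humidity_x4_plus_5'] = 21.

21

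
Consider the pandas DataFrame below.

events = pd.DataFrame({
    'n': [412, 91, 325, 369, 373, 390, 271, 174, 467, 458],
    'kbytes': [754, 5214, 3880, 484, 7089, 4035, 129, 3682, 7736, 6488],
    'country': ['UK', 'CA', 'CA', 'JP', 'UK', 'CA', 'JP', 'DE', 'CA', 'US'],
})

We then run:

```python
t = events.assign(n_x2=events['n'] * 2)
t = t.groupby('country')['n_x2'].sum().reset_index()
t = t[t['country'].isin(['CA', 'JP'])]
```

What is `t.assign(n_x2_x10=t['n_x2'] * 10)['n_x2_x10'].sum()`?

38260

add column n_x2 = events['n'] * 2:
     n  kbytes country  n_x2
0  412     754      UK   824
1   91    5214      CA   182
2  325    3880      CA   650
3  369     484      JP   738
4  373    7089      UK   746
5  390    4035      CA   780
6  271     129      JP   542
7  174    3682      DE   348
8  467    7736      CA   934
9  458    6488      US   916
group by country, sum of n_x2:
country
CA    2546
DE     348
JP    1280
UK    1570
US     916
Name: n_x2, dtype: int64
reset_index():
  country  n_x2
0      CA  2546
1      DE   348
2      JP  1280
3      UK  1570
4      US   916
filter rows where country in ['CA', 'JP']:
  country  n_x2
0      CA  2546
2      JP  1280
add column n_x2_x10 = t['n_x2'] * 10:
  country  n_x2  n_x2_x10
0      CA  2546     25460
2      JP  1280     12800
So sum() = 38260.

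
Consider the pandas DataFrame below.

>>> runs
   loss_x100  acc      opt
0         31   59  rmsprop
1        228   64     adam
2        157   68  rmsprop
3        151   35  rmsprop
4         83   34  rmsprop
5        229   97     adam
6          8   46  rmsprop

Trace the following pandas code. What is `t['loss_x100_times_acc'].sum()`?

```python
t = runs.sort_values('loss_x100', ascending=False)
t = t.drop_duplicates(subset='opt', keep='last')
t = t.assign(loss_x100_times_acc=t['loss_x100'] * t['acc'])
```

sort by loss_x100 descending:
   loss_x100  acc      opt
5        229   97     adam
1        228   64     adam
2        157   68  rmsprop
3        151   35  rmsprop
4         83   34  rmsprop
0         31   59  rmsprop
6          8   46  rmsprop
drop duplicate opt (keep=last):
   loss_x100  acc      opt
1        228   64     adam
6          8   46  rmsprop
add column loss_x100_times_acc = t['loss_x100'] * t['acc']:
   loss_x100  acc      opt  loss_x100_times_acc
1        228   64     adam                14592
6          8   46  rmsprop                  368
sum of column 'loss_x100_times_acc' → 14960

14960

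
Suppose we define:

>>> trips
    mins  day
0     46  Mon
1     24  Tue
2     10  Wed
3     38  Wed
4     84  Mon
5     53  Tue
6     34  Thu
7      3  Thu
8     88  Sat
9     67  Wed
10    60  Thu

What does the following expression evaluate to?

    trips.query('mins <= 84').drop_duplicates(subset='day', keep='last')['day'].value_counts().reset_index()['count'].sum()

filter rows where mins <= 84:
    mins  day
0     46  Mon
1     24  Tue
2     10  Wed
3     38  Wed
4     84  Mon
5     53  Tue
6     34  Thu
7      3  Thu
9     67  Wed
10    60  Thu
drop duplicate day (keep=last):
    mins  day
4     84  Mon
5     53  Tue
9     67  Wed
10    60  Thu
value_counts of day:
day
Mon    1
Tue    1
Wed    1
Thu    1
Name: count, dtype: int64
reset_index():
   day  count
0  Mon      1
1  Tue      1
2  Wed      1
3  Thu      1
So sum() = 4.

4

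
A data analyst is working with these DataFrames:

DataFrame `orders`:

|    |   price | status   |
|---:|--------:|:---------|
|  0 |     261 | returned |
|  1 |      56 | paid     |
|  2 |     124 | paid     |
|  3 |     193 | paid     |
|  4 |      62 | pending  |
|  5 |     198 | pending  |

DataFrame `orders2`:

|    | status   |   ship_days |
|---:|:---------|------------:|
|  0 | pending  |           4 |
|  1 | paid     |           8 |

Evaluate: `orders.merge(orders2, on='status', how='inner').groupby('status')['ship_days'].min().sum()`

merge on 'status' (how='inner') → 5 rows:
   price   status  ship_days
0     56     paid          8
1    124     paid          8
2    193     paid          8
3     62  pending          4
4    198  pending          4
group by status, min of ship_days:
status
paid       8
pending    4
Name: ship_days, dtype: int64

12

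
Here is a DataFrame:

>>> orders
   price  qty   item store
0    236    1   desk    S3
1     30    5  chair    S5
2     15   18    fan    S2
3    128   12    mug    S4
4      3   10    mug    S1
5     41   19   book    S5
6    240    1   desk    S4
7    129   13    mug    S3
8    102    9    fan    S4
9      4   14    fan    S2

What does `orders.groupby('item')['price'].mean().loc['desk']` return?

238.0

group by item, mean of price:
item
book      41.000000
chair     30.000000
desk     238.000000
fan       40.333333
mug       86.666667
Name: price, dtype: float64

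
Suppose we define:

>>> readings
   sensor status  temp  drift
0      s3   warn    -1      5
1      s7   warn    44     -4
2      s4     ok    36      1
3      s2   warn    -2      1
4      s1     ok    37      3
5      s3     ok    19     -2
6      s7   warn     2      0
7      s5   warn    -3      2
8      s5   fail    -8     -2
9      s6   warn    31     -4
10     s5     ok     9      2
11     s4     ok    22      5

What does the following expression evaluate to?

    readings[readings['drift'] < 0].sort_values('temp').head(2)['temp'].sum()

11

filter rows where drift < 0:
  sensor status  temp  drift
1     s7   warn    44     -4
5     s3     ok    19     -2
8     s5   fail    -8     -2
9     s6   warn    31     -4
sort by temp:
  sensor status  temp  drift
8     s5   fail    -8     -2
5     s3     ok    19     -2
9     s6   warn    31     -4
1     s7   warn    44     -4
take first 2 rows:
  sensor status  temp  drift
8     s5   fail    -8     -2
5     s3     ok    19     -2
Hence 11.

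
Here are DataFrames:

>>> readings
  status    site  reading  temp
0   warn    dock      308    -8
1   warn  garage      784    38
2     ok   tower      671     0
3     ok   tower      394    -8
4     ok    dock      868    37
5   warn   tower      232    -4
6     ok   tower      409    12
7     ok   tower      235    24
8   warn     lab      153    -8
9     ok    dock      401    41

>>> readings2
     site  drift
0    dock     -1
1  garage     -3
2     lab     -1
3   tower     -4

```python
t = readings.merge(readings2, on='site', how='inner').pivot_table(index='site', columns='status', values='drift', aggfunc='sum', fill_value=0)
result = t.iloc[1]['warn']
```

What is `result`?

merge on 'site' (how='inner') → 10 rows:
  status    site  reading  temp  drift
0   warn    dock      308    -8     -1
1   warn  garage      784    38     -3
2     ok   tower      671     0     -4
3     ok   tower      394    -8     -4
4     ok    dock      868    37     -1
5   warn   tower      232    -4     -4
6     ok   tower      409    12     -4
7     ok   tower      235    24     -4
8   warn     lab      153    -8     -1
9     ok    dock      401    41     -1
pivot: rows=site, cols=status, sum(drift):
status  ok  warn
site            
dock    -2    -1
garage   0    -3
lab      0    -1
tower  -16    -4
Hence -3.

-3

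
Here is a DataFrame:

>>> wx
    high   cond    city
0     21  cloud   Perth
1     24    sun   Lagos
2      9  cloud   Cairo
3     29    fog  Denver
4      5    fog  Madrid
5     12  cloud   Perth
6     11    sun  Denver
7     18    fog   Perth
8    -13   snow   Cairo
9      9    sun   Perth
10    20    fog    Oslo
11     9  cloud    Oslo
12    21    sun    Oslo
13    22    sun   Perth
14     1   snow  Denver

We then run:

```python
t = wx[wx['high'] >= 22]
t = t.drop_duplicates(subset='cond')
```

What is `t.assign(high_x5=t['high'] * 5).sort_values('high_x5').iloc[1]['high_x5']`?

145

filter rows where high >= 22:
    high cond    city
1     24  sun   Lagos
3     29  fog  Denver
13    22  sun   Perth
drop duplicate cond (keep=first):
   high cond    city
1    24  sun   Lagos
3    29  fog  Denver
add column high_x5 = t['high'] * 5:
   high cond    city  high_x5
1    24  sun   Lagos      120
3    29  fog  Denver      145
sort by high_x5:
   high cond    city  high_x5
1    24  sun   Lagos      120
3    29  fog  Denver      145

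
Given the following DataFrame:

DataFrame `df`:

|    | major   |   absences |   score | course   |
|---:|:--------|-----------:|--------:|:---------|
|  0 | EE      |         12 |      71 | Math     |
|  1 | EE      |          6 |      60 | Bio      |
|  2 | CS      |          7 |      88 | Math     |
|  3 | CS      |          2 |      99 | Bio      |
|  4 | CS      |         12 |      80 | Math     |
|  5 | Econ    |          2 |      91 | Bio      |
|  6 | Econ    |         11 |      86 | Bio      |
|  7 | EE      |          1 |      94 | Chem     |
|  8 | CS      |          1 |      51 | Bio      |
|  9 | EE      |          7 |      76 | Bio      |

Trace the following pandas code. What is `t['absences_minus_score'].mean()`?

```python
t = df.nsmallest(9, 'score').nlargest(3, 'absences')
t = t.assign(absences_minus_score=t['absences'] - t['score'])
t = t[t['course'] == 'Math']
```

take 9 rows with smallest score:
  major  absences  score course
8    CS         1     51    Bio
1    EE         6     60    Bio
0    EE        12     71   Math
9    EE         7     76    Bio
4    CS        12     80   Math
6  Econ        11     86    Bio
2    CS         7     88   Math
5  Econ         2     91    Bio
7    EE         1     94   Chem
take 3 rows with largest absences:
  major  absences  score course
0    EE        12     71   Math
4    CS        12     80   Math
6  Econ        11     86    Bio
add column absences_minus_score = t['absences'] - t['score']:
  major  absences  score course  absences_minus_score
0    EE        12     71   Math                   -59
4    CS        12     80   Math                   -68
6  Econ        11     86    Bio                   -75
filter rows where course == 'Math':
  major  absences  score course  absences_minus_score
0    EE        12     71   Math                   -59
4    CS        12     80   Math                   -68
The mean of column 'absences_minus_score' is -63.5.

-63.5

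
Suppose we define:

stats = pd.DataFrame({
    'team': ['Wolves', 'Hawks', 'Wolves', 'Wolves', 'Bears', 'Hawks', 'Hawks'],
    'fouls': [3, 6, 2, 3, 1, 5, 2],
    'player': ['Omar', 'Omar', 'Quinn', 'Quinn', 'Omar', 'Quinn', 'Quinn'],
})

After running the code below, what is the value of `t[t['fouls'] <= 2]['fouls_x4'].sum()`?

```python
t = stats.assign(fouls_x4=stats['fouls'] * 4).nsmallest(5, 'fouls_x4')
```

add column fouls_x4 = stats['fouls'] * 4:
     team  fouls player  fouls_x4
0  Wolves      3   Omar        12
1   Hawks      6   Omar        24
2  Wolves      2  Quinn         8
3  Wolves      3  Quinn        12
4   Bears      1   Omar         4
5   Hawks      5  Quinn        20
6   Hawks      2  Quinn         8
take 5 rows with smallest fouls_x4:
     team  fouls player  fouls_x4
4   Bears      1   Omar         4
2  Wolves      2  Quinn         8
6   Hawks      2  Quinn         8
0  Wolves      3   Omar        12
3  Wolves      3  Quinn        12
filter rows where fouls <= 2:
     team  fouls player  fouls_x4
4   Bears      1   Omar         4
2  Wolves      2  Quinn         8
6   Hawks      2  Quinn         8
Taking the sum of column 'fouls_x4' gives 20.

20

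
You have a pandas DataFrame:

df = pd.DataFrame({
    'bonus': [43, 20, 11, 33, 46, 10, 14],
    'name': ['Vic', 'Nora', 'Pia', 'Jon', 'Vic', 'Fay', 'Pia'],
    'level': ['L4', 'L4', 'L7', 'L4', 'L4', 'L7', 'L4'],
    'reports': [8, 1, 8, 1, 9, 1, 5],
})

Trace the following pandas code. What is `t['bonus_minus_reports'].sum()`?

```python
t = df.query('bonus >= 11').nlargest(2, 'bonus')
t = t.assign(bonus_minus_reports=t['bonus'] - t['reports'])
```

72

filter rows where bonus >= 11:
   bonus  name level  reports
0     43   Vic    L4        8
1     20  Nora    L4        1
2     11   Pia    L7        8
3     33   Jon    L4        1
4     46   Vic    L4        9
6     14   Pia    L4        5
take 2 rows with largest bonus:
   bonus name level  reports
4     46  Vic    L4        9
0     43  Vic    L4        8
add column bonus_minus_reports = t['bonus'] - t['reports']:
   bonus name level  reports  bonus_minus_reports
4     46  Vic    L4        9                   37
0     43  Vic    L4        8                   35
So sum() = 72.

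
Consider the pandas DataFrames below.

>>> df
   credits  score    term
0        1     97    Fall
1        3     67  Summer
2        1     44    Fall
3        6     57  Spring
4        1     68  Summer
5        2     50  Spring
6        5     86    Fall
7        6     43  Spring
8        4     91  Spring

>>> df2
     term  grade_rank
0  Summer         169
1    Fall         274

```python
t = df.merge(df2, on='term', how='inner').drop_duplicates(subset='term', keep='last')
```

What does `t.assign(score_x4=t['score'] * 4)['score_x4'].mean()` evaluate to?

308.0

merge on 'term' (how='inner') → 5 rows:
   credits  score    term  grade_rank
0        1     97    Fall         274
1        3     67  Summer         169
2        1     44    Fall         274
3        1     68  Summer         169
4        5     86    Fall         274
drop duplicate term (keep=last):
   credits  score    term  grade_rank
3        1     68  Summer         169
4        5     86    Fall         274
add column score_x4 = t['score'] * 4:
   credits  score    term  grade_rank  score_x4
3        1     68  Summer         169       272
4        5     86    Fall         274       344
Taking the mean of column 'score_x4' gives 308.0.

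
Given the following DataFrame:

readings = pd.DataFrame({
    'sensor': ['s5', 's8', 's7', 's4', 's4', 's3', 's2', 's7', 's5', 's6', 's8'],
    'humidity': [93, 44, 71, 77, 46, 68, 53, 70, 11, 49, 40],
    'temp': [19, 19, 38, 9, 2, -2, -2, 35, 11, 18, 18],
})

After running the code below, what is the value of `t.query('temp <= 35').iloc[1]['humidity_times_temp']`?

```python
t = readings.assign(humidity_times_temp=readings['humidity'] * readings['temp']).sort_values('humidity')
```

add column humidity_times_temp = readings['humidity'] * readings['temp']:
   sensor  humidity  temp  humidity_times_temp
0      s5        93    19                 1767
1      s8        44    19                  836
2      s7        71    38                 2698
3      s4        77     9                  693
4      s4        46     2                   92
5      s3        68    -2                 -136
6      s2        53    -2                 -106
7      s7        70    35                 2450
8      s5        11    11                  121
9      s6        49    18                  882
10     s8        40    18                  720
sort by humidity:
   sensor  humidity  temp  humidity_times_temp
8      s5        11    11                  121
10     s8        40    18                  720
1      s8        44    19                  836
4      s4        46     2                   92
9      s6        49    18                  882
6      s2        53    -2                 -106
5      s3        68    -2                 -136
7      s7        70    35                 2450
2      s7        71    38                 2698
3      s4        77     9                  693
0      s5        93    19                 1767
filter rows where temp <= 35:
   sensor  humidity  temp  humidity_times_temp
8      s5        11    11                  121
10     s8        40    18                  720
1      s8        44    19                  836
4      s4        46     2                   92
9      s6        49    18                  882
6      s2        53    -2                 -106
5      s3        68    -2                 -136
7      s7        70    35                 2450
3      s4        77     9                  693
0      s5        93    19                 1767

720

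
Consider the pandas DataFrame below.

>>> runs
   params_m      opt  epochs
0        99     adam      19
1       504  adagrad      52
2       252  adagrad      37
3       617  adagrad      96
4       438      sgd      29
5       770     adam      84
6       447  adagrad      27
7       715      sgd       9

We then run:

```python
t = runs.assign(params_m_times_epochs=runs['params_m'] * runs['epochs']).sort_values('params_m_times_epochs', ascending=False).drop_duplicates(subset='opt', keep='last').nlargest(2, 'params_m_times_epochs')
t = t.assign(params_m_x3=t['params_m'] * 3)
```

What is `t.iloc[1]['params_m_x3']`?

add column params_m_times_epochs = runs['params_m'] * runs['epochs']:
   params_m      opt  epochs  params_m_times_epochs
0        99     adam      19                   1881
1       504  adagrad      52                  26208
2       252  adagrad      37                   9324
3       617  adagrad      96                  59232
4       438      sgd      29                  12702
5       770     adam      84                  64680
6       447  adagrad      27                  12069
7       715      sgd       9                   6435
sort by params_m_times_epochs descending:
   params_m      opt  epochs  params_m_times_epochs
5       770     adam      84                  64680
3       617  adagrad      96                  59232
1       504  adagrad      52                  26208
4       438      sgd      29                  12702
6       447  adagrad      27                  12069
2       252  adagrad      37                   9324
7       715      sgd       9                   6435
0        99     adam      19                   1881
drop duplicate opt (keep=last):
   params_m      opt  epochs  params_m_times_epochs
2       252  adagrad      37                   9324
7       715      sgd       9                   6435
0        99     adam      19                   1881
take 2 rows with largest params_m_times_epochs:
   params_m      opt  epochs  params_m_times_epochs
2       252  adagrad      37                   9324
7       715      sgd       9                   6435
add column params_m_x3 = t['params_m'] * 3:
   params_m      opt  epochs  params_m_times_epochs  params_m_x3
2       252  adagrad      37                   9324          756
7       715      sgd       9                   6435         2145
Finally, value at position 1, column 'params_m_x3' = 2145.

2145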